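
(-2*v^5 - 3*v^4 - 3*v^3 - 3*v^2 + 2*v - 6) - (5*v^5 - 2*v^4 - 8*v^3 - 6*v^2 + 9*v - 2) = -7*v^5 - v^4 + 5*v^3 + 3*v^2 - 7*v - 4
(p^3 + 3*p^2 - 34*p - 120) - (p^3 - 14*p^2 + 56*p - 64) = 17*p^2 - 90*p - 56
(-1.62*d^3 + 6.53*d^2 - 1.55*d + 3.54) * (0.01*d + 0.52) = -0.0162*d^4 - 0.7771*d^3 + 3.3801*d^2 - 0.7706*d + 1.8408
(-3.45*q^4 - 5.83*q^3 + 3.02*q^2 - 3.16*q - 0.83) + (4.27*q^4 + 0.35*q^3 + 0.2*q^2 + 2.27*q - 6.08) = 0.819999999999999*q^4 - 5.48*q^3 + 3.22*q^2 - 0.89*q - 6.91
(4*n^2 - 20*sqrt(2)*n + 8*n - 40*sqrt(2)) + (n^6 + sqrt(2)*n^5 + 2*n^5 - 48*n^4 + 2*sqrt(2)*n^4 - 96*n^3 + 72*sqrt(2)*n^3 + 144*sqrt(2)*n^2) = n^6 + sqrt(2)*n^5 + 2*n^5 - 48*n^4 + 2*sqrt(2)*n^4 - 96*n^3 + 72*sqrt(2)*n^3 + 4*n^2 + 144*sqrt(2)*n^2 - 20*sqrt(2)*n + 8*n - 40*sqrt(2)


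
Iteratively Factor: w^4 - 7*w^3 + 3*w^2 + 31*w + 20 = (w - 4)*(w^3 - 3*w^2 - 9*w - 5) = (w - 5)*(w - 4)*(w^2 + 2*w + 1) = (w - 5)*(w - 4)*(w + 1)*(w + 1)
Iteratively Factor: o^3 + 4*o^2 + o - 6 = (o + 3)*(o^2 + o - 2) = (o - 1)*(o + 3)*(o + 2)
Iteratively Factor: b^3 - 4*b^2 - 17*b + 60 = (b - 3)*(b^2 - b - 20) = (b - 3)*(b + 4)*(b - 5)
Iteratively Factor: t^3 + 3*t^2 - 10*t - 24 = (t + 4)*(t^2 - t - 6) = (t + 2)*(t + 4)*(t - 3)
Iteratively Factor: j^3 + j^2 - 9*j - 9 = (j + 3)*(j^2 - 2*j - 3) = (j + 1)*(j + 3)*(j - 3)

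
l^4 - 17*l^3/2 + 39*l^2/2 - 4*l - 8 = (l - 4)^2*(l - 1)*(l + 1/2)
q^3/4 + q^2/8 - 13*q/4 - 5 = (q/4 + 1/2)*(q - 4)*(q + 5/2)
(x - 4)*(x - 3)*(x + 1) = x^3 - 6*x^2 + 5*x + 12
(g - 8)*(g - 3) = g^2 - 11*g + 24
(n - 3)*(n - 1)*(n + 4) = n^3 - 13*n + 12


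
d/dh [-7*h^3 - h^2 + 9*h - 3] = -21*h^2 - 2*h + 9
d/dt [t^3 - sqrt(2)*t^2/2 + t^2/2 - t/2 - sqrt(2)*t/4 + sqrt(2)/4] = 3*t^2 - sqrt(2)*t + t - 1/2 - sqrt(2)/4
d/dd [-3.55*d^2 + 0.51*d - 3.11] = 0.51 - 7.1*d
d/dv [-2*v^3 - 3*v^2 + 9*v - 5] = -6*v^2 - 6*v + 9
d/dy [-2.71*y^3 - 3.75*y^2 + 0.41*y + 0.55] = -8.13*y^2 - 7.5*y + 0.41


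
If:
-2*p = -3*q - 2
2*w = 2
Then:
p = 3*q/2 + 1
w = 1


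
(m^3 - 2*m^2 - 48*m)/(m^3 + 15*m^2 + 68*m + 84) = m*(m - 8)/(m^2 + 9*m + 14)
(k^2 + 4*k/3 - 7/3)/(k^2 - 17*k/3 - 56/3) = (k - 1)/(k - 8)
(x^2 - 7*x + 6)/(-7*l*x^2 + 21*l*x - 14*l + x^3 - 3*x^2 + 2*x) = (x - 6)/(-7*l*x + 14*l + x^2 - 2*x)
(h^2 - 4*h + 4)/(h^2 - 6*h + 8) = (h - 2)/(h - 4)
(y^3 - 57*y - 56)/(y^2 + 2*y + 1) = (y^2 - y - 56)/(y + 1)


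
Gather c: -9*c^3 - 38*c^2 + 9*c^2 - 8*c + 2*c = -9*c^3 - 29*c^2 - 6*c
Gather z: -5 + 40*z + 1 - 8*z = 32*z - 4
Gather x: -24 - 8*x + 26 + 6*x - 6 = -2*x - 4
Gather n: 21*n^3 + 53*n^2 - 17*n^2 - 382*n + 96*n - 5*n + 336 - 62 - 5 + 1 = 21*n^3 + 36*n^2 - 291*n + 270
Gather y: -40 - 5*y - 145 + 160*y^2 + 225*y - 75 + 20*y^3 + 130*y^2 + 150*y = 20*y^3 + 290*y^2 + 370*y - 260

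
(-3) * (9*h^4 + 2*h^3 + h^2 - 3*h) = -27*h^4 - 6*h^3 - 3*h^2 + 9*h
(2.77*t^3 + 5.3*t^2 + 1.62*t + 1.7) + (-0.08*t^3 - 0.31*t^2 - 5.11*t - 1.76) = 2.69*t^3 + 4.99*t^2 - 3.49*t - 0.0600000000000001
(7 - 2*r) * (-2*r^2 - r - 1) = 4*r^3 - 12*r^2 - 5*r - 7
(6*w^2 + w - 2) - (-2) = 6*w^2 + w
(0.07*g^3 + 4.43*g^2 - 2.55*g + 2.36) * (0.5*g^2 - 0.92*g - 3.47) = 0.035*g^5 + 2.1506*g^4 - 5.5935*g^3 - 11.8461*g^2 + 6.6773*g - 8.1892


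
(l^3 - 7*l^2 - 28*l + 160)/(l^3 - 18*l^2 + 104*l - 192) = (l + 5)/(l - 6)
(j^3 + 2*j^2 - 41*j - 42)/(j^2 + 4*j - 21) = (j^2 - 5*j - 6)/(j - 3)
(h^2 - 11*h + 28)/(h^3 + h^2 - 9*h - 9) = (h^2 - 11*h + 28)/(h^3 + h^2 - 9*h - 9)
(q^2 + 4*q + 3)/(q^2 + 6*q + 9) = (q + 1)/(q + 3)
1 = 1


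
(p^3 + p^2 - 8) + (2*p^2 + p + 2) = p^3 + 3*p^2 + p - 6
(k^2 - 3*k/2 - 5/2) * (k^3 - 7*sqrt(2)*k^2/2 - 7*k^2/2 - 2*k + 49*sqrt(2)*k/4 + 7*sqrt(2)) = k^5 - 5*k^4 - 7*sqrt(2)*k^4/2 + 3*k^3/4 + 35*sqrt(2)*k^3/2 - 21*sqrt(2)*k^2/8 + 47*k^2/4 - 329*sqrt(2)*k/8 + 5*k - 35*sqrt(2)/2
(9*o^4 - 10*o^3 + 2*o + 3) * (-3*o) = -27*o^5 + 30*o^4 - 6*o^2 - 9*o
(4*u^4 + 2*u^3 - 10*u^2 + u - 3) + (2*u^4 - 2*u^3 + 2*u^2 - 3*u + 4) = 6*u^4 - 8*u^2 - 2*u + 1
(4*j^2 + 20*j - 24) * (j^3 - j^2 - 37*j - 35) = 4*j^5 + 16*j^4 - 192*j^3 - 856*j^2 + 188*j + 840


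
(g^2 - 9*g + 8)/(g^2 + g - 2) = (g - 8)/(g + 2)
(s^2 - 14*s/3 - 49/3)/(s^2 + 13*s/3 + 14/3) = (s - 7)/(s + 2)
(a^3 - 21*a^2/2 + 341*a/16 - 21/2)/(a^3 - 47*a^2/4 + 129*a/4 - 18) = (a - 7/4)/(a - 3)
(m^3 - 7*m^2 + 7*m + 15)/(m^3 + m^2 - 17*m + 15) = (m^2 - 4*m - 5)/(m^2 + 4*m - 5)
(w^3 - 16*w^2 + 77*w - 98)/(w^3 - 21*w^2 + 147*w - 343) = (w - 2)/(w - 7)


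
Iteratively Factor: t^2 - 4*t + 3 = (t - 1)*(t - 3)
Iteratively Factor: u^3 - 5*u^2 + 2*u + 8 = (u + 1)*(u^2 - 6*u + 8) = (u - 2)*(u + 1)*(u - 4)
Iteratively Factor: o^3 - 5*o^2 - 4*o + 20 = (o - 5)*(o^2 - 4) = (o - 5)*(o - 2)*(o + 2)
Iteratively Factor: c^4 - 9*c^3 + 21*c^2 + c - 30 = (c - 3)*(c^3 - 6*c^2 + 3*c + 10) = (c - 3)*(c - 2)*(c^2 - 4*c - 5) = (c - 3)*(c - 2)*(c + 1)*(c - 5)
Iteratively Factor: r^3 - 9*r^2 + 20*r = (r)*(r^2 - 9*r + 20) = r*(r - 5)*(r - 4)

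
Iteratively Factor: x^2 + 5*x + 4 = (x + 4)*(x + 1)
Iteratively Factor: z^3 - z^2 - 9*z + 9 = (z - 3)*(z^2 + 2*z - 3) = (z - 3)*(z - 1)*(z + 3)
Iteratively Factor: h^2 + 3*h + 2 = (h + 2)*(h + 1)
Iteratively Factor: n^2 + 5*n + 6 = (n + 2)*(n + 3)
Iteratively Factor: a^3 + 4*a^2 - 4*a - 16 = (a + 2)*(a^2 + 2*a - 8) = (a + 2)*(a + 4)*(a - 2)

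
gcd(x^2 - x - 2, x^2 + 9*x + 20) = 1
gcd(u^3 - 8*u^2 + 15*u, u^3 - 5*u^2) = u^2 - 5*u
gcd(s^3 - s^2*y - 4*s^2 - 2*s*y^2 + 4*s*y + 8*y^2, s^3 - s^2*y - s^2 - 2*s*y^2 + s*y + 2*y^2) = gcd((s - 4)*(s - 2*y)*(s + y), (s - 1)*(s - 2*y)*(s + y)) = -s^2 + s*y + 2*y^2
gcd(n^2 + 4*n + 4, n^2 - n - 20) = 1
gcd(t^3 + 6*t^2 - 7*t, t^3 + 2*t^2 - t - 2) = t - 1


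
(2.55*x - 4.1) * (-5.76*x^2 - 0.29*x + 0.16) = -14.688*x^3 + 22.8765*x^2 + 1.597*x - 0.656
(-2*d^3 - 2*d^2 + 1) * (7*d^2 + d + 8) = -14*d^5 - 16*d^4 - 18*d^3 - 9*d^2 + d + 8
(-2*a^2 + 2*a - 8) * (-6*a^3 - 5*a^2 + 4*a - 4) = 12*a^5 - 2*a^4 + 30*a^3 + 56*a^2 - 40*a + 32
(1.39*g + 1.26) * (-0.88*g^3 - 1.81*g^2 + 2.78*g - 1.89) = -1.2232*g^4 - 3.6247*g^3 + 1.5836*g^2 + 0.8757*g - 2.3814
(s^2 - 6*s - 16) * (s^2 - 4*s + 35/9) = s^4 - 10*s^3 + 107*s^2/9 + 122*s/3 - 560/9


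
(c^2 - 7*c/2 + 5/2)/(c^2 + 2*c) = (2*c^2 - 7*c + 5)/(2*c*(c + 2))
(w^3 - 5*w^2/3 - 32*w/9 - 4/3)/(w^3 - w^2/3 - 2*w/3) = (w^2 - 7*w/3 - 2)/(w*(w - 1))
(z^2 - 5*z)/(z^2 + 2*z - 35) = z/(z + 7)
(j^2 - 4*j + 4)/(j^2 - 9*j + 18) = (j^2 - 4*j + 4)/(j^2 - 9*j + 18)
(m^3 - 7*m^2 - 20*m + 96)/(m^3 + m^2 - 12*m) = (m - 8)/m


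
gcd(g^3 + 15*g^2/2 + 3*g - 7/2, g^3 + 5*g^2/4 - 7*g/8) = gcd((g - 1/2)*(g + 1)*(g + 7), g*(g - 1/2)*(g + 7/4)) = g - 1/2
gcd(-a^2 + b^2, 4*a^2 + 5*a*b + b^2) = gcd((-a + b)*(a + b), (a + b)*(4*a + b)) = a + b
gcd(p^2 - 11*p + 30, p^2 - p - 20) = p - 5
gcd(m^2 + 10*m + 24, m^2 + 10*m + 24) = m^2 + 10*m + 24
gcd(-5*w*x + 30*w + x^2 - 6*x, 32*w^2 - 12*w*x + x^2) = 1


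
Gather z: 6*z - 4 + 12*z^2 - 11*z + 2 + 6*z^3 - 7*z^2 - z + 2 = 6*z^3 + 5*z^2 - 6*z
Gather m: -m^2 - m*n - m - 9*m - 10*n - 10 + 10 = -m^2 + m*(-n - 10) - 10*n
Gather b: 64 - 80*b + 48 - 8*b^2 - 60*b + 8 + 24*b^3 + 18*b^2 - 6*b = 24*b^3 + 10*b^2 - 146*b + 120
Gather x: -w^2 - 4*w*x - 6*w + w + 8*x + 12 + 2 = -w^2 - 5*w + x*(8 - 4*w) + 14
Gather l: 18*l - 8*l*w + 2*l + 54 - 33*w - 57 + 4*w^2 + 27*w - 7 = l*(20 - 8*w) + 4*w^2 - 6*w - 10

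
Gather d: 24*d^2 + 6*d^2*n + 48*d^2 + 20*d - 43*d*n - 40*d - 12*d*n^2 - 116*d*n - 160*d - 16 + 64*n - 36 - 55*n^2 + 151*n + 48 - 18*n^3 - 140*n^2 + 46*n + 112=d^2*(6*n + 72) + d*(-12*n^2 - 159*n - 180) - 18*n^3 - 195*n^2 + 261*n + 108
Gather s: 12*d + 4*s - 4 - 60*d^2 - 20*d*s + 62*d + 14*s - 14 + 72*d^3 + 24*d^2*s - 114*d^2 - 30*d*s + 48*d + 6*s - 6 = 72*d^3 - 174*d^2 + 122*d + s*(24*d^2 - 50*d + 24) - 24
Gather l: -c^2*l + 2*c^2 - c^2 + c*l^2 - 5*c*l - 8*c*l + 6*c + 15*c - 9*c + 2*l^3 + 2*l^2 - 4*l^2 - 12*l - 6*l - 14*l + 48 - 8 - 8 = c^2 + 12*c + 2*l^3 + l^2*(c - 2) + l*(-c^2 - 13*c - 32) + 32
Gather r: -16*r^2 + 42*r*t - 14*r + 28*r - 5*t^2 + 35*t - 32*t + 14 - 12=-16*r^2 + r*(42*t + 14) - 5*t^2 + 3*t + 2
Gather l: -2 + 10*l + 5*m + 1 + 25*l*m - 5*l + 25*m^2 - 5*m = l*(25*m + 5) + 25*m^2 - 1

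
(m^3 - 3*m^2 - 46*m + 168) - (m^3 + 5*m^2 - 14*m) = -8*m^2 - 32*m + 168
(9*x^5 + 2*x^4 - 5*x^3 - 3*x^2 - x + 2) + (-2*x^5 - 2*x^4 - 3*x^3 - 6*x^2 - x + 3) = 7*x^5 - 8*x^3 - 9*x^2 - 2*x + 5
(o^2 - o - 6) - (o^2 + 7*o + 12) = -8*o - 18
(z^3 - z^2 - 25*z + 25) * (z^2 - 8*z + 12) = z^5 - 9*z^4 - 5*z^3 + 213*z^2 - 500*z + 300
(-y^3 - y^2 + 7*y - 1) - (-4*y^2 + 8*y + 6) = -y^3 + 3*y^2 - y - 7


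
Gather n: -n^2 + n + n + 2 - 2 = -n^2 + 2*n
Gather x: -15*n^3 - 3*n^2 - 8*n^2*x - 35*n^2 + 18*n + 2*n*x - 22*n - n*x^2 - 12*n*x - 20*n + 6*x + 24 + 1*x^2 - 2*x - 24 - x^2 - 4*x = -15*n^3 - 38*n^2 - n*x^2 - 24*n + x*(-8*n^2 - 10*n)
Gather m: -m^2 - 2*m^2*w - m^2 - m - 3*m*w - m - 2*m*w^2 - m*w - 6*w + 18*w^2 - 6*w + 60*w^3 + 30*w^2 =m^2*(-2*w - 2) + m*(-2*w^2 - 4*w - 2) + 60*w^3 + 48*w^2 - 12*w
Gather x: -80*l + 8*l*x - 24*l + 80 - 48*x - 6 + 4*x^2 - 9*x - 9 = -104*l + 4*x^2 + x*(8*l - 57) + 65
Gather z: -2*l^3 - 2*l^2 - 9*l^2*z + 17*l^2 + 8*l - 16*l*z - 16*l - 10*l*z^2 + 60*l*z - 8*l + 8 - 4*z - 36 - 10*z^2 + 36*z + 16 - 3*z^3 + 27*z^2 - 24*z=-2*l^3 + 15*l^2 - 16*l - 3*z^3 + z^2*(17 - 10*l) + z*(-9*l^2 + 44*l + 8) - 12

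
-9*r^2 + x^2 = (-3*r + x)*(3*r + x)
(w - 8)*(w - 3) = w^2 - 11*w + 24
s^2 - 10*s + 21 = (s - 7)*(s - 3)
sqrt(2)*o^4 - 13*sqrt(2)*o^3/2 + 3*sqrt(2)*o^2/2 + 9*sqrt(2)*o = o*(o - 6)*(o - 3/2)*(sqrt(2)*o + sqrt(2))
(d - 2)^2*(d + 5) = d^3 + d^2 - 16*d + 20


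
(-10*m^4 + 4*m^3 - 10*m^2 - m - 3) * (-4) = 40*m^4 - 16*m^3 + 40*m^2 + 4*m + 12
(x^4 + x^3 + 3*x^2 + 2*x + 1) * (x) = x^5 + x^4 + 3*x^3 + 2*x^2 + x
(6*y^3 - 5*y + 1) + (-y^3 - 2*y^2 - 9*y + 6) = 5*y^3 - 2*y^2 - 14*y + 7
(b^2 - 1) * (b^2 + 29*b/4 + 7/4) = b^4 + 29*b^3/4 + 3*b^2/4 - 29*b/4 - 7/4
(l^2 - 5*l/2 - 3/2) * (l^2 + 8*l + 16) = l^4 + 11*l^3/2 - 11*l^2/2 - 52*l - 24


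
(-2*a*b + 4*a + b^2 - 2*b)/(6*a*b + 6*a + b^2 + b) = (-2*a*b + 4*a + b^2 - 2*b)/(6*a*b + 6*a + b^2 + b)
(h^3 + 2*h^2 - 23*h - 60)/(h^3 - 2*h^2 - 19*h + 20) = (h + 3)/(h - 1)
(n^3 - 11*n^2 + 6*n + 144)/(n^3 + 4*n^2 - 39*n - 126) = (n - 8)/(n + 7)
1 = 1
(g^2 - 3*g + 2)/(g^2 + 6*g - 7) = (g - 2)/(g + 7)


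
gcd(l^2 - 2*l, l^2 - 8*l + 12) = l - 2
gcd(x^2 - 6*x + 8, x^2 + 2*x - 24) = x - 4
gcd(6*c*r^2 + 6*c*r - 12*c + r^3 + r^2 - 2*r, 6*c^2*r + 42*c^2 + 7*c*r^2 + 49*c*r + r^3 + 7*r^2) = 6*c + r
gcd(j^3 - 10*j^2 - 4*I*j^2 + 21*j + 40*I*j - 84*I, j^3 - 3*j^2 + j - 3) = j - 3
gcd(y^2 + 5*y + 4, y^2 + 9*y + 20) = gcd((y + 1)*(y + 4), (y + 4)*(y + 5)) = y + 4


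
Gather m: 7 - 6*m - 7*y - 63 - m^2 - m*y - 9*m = -m^2 + m*(-y - 15) - 7*y - 56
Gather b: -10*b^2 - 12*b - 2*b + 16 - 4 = -10*b^2 - 14*b + 12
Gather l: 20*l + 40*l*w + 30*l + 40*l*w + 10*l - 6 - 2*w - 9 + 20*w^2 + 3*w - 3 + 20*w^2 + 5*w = l*(80*w + 60) + 40*w^2 + 6*w - 18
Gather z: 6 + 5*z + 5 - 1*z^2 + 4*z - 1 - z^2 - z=-2*z^2 + 8*z + 10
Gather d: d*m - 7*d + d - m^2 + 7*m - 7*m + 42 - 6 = d*(m - 6) - m^2 + 36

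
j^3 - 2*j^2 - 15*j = j*(j - 5)*(j + 3)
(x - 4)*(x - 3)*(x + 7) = x^3 - 37*x + 84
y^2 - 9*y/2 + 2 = (y - 4)*(y - 1/2)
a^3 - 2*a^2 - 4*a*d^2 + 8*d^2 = (a - 2)*(a - 2*d)*(a + 2*d)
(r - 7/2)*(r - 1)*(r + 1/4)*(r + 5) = r^4 + 3*r^3/4 - 151*r^2/8 + 51*r/4 + 35/8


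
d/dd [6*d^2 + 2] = 12*d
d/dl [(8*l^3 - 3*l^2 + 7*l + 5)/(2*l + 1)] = (32*l^3 + 18*l^2 - 6*l - 3)/(4*l^2 + 4*l + 1)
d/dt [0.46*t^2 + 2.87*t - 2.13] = 0.92*t + 2.87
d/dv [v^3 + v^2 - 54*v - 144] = 3*v^2 + 2*v - 54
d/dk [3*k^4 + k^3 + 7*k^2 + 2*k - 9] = 12*k^3 + 3*k^2 + 14*k + 2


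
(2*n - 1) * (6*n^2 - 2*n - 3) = 12*n^3 - 10*n^2 - 4*n + 3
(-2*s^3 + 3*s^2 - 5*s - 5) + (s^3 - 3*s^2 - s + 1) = -s^3 - 6*s - 4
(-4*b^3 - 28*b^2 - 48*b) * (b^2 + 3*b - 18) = -4*b^5 - 40*b^4 - 60*b^3 + 360*b^2 + 864*b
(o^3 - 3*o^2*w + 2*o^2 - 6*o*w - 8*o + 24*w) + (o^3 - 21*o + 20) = 2*o^3 - 3*o^2*w + 2*o^2 - 6*o*w - 29*o + 24*w + 20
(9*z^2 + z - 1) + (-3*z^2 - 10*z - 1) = 6*z^2 - 9*z - 2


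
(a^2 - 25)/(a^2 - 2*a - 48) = (25 - a^2)/(-a^2 + 2*a + 48)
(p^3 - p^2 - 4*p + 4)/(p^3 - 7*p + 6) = (p + 2)/(p + 3)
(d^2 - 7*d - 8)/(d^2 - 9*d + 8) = (d + 1)/(d - 1)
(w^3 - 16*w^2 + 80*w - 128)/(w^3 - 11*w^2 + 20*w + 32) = (w - 4)/(w + 1)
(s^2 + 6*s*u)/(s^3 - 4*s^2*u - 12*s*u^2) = (s + 6*u)/(s^2 - 4*s*u - 12*u^2)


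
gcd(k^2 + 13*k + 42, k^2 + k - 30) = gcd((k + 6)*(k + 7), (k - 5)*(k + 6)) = k + 6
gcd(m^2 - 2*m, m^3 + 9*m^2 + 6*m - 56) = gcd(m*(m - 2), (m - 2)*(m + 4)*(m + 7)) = m - 2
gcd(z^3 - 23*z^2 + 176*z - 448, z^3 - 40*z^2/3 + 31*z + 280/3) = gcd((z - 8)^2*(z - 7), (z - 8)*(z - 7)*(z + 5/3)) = z^2 - 15*z + 56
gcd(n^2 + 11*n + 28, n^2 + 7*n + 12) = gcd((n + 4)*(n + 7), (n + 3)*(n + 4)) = n + 4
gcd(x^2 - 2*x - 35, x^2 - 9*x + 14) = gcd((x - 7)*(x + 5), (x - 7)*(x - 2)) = x - 7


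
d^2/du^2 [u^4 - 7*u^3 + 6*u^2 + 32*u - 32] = 12*u^2 - 42*u + 12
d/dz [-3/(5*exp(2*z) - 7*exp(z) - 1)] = (30*exp(z) - 21)*exp(z)/(-5*exp(2*z) + 7*exp(z) + 1)^2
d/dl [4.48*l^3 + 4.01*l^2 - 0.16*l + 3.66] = 13.44*l^2 + 8.02*l - 0.16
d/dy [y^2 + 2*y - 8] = 2*y + 2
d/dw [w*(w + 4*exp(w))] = w*(4*exp(w) + 1) + w + 4*exp(w)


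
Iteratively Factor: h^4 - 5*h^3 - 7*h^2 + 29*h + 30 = (h + 1)*(h^3 - 6*h^2 - h + 30) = (h - 3)*(h + 1)*(h^2 - 3*h - 10) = (h - 5)*(h - 3)*(h + 1)*(h + 2)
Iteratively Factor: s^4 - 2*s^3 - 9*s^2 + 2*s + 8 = (s - 1)*(s^3 - s^2 - 10*s - 8) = (s - 4)*(s - 1)*(s^2 + 3*s + 2) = (s - 4)*(s - 1)*(s + 1)*(s + 2)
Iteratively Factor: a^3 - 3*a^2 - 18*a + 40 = (a + 4)*(a^2 - 7*a + 10) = (a - 5)*(a + 4)*(a - 2)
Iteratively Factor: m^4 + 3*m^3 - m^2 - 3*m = (m + 1)*(m^3 + 2*m^2 - 3*m) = m*(m + 1)*(m^2 + 2*m - 3) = m*(m - 1)*(m + 1)*(m + 3)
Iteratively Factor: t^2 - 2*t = (t - 2)*(t)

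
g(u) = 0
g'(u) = 0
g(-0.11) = 0.00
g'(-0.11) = 0.00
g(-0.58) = 0.00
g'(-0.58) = 0.00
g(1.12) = 0.00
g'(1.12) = 0.00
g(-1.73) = 0.00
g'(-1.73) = 0.00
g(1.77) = 0.00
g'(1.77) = 0.00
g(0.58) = 0.00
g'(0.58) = 0.00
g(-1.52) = 0.00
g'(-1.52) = 0.00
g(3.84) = 0.00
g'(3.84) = 0.00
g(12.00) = 0.00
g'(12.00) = 0.00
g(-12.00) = 0.00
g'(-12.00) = 0.00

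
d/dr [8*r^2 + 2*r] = 16*r + 2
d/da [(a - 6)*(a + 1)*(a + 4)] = 3*a^2 - 2*a - 26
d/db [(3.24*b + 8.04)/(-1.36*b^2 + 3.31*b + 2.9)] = (4.4064*b^2 + 21.8688*b - 17.2164)/(1.8496*b^4 - 9.0032*b^3 + 3.0681*b^2 + 19.198*b + 8.41)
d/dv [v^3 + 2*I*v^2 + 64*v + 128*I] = 3*v^2 + 4*I*v + 64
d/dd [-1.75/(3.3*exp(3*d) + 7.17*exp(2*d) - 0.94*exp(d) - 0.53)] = (17.325*exp(2*d) + 25.095*exp(d) - 1.645)*exp(d)/(3.3*exp(3*d) + 7.17*exp(2*d) - 0.94*exp(d) - 0.53)^2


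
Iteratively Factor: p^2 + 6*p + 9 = (p + 3)*(p + 3)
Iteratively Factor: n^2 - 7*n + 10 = (n - 2)*(n - 5)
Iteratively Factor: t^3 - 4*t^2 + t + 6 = (t - 2)*(t^2 - 2*t - 3) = (t - 3)*(t - 2)*(t + 1)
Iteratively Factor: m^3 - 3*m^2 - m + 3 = (m - 3)*(m^2 - 1) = (m - 3)*(m - 1)*(m + 1)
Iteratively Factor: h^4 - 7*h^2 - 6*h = (h)*(h^3 - 7*h - 6) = h*(h - 3)*(h^2 + 3*h + 2) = h*(h - 3)*(h + 2)*(h + 1)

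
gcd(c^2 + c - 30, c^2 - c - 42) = c + 6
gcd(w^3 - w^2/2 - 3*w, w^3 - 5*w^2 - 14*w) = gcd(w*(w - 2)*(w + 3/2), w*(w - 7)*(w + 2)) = w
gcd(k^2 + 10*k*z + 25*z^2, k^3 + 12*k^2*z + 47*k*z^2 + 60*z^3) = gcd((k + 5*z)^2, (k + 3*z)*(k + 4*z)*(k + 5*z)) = k + 5*z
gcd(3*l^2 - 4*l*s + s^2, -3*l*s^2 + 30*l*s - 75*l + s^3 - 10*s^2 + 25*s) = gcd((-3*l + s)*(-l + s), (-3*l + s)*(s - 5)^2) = -3*l + s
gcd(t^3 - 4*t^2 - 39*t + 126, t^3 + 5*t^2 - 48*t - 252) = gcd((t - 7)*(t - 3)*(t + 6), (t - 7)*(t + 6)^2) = t^2 - t - 42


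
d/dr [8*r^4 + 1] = 32*r^3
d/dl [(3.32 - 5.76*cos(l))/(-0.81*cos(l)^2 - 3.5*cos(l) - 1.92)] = (4.6656*cos(l)^2 - 5.3784*cos(l) - 22.6792)*sin(l)/(0.6561*cos(l)^4 + 5.67*cos(l)^3 + 15.3604*cos(l)^2 + 13.44*cos(l) + 3.6864)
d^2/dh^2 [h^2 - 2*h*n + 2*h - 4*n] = 2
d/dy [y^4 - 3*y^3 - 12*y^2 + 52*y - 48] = 4*y^3 - 9*y^2 - 24*y + 52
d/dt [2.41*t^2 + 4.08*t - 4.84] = 4.82*t + 4.08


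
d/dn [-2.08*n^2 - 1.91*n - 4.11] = -4.16*n - 1.91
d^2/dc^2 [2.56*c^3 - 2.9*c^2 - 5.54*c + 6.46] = 15.36*c - 5.8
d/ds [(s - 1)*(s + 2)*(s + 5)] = 3*s^2 + 12*s + 3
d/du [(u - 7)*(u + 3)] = 2*u - 4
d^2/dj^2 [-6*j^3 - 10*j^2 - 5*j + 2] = -36*j - 20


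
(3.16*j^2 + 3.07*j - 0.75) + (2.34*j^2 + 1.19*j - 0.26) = 5.5*j^2 + 4.26*j - 1.01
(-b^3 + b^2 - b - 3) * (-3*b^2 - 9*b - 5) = 3*b^5 + 6*b^4 - b^3 + 13*b^2 + 32*b + 15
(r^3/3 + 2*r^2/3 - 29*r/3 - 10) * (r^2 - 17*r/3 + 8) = r^5/3 - 11*r^4/9 - 97*r^3/9 + 451*r^2/9 - 62*r/3 - 80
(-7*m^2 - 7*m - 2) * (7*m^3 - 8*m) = -49*m^5 - 49*m^4 + 42*m^3 + 56*m^2 + 16*m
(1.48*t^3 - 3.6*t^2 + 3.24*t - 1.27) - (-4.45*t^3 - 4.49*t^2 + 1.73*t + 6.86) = 5.93*t^3 + 0.89*t^2 + 1.51*t - 8.13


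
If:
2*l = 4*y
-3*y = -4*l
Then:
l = 0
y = 0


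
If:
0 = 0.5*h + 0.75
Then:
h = -1.50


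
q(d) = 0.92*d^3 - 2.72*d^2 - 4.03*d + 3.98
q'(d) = 2.76*d^2 - 5.44*d - 4.03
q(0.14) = 3.37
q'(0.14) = -4.74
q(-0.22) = 4.73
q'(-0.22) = -2.70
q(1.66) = -6.00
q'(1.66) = -5.45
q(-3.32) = -46.29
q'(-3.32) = 44.45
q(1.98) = -7.52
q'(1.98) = -3.98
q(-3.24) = -42.81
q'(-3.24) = 42.57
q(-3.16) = -39.48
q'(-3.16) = 40.72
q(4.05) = 4.16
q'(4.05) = 19.21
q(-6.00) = -268.48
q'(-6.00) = 127.97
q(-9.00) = -850.75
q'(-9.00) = 268.49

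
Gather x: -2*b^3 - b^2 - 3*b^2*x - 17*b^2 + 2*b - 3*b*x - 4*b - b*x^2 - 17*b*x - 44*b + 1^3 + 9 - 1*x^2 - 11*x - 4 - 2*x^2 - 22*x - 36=-2*b^3 - 18*b^2 - 46*b + x^2*(-b - 3) + x*(-3*b^2 - 20*b - 33) - 30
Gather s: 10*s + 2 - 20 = 10*s - 18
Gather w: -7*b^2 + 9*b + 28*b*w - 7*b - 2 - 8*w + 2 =-7*b^2 + 2*b + w*(28*b - 8)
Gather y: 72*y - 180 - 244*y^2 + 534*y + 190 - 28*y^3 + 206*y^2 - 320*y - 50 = -28*y^3 - 38*y^2 + 286*y - 40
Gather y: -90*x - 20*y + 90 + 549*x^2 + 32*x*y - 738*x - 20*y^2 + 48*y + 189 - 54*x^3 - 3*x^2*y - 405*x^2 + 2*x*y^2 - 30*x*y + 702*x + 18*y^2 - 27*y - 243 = -54*x^3 + 144*x^2 - 126*x + y^2*(2*x - 2) + y*(-3*x^2 + 2*x + 1) + 36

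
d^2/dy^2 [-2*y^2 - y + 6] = -4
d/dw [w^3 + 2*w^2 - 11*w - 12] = 3*w^2 + 4*w - 11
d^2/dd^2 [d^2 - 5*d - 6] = 2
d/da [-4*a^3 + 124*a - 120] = 124 - 12*a^2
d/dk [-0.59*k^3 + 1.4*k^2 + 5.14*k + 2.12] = -1.77*k^2 + 2.8*k + 5.14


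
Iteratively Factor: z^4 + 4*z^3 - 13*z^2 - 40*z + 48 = (z + 4)*(z^3 - 13*z + 12) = (z - 3)*(z + 4)*(z^2 + 3*z - 4) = (z - 3)*(z - 1)*(z + 4)*(z + 4)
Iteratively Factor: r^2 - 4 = (r + 2)*(r - 2)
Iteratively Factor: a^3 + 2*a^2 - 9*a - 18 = (a + 3)*(a^2 - a - 6) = (a - 3)*(a + 3)*(a + 2)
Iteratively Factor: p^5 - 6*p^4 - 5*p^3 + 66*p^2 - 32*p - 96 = (p - 4)*(p^4 - 2*p^3 - 13*p^2 + 14*p + 24) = (p - 4)^2*(p^3 + 2*p^2 - 5*p - 6) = (p - 4)^2*(p - 2)*(p^2 + 4*p + 3) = (p - 4)^2*(p - 2)*(p + 1)*(p + 3)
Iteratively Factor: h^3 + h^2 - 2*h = (h + 2)*(h^2 - h) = (h - 1)*(h + 2)*(h)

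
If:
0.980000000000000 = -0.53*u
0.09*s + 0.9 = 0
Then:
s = -10.00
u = -1.85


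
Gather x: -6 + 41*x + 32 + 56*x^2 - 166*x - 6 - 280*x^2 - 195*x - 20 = -224*x^2 - 320*x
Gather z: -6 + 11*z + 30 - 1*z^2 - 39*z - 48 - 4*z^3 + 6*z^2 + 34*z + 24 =-4*z^3 + 5*z^2 + 6*z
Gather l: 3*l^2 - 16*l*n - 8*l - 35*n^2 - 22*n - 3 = 3*l^2 + l*(-16*n - 8) - 35*n^2 - 22*n - 3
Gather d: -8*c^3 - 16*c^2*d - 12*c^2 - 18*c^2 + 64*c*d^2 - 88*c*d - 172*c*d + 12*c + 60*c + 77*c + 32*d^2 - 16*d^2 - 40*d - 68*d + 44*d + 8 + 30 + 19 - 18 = -8*c^3 - 30*c^2 + 149*c + d^2*(64*c + 16) + d*(-16*c^2 - 260*c - 64) + 39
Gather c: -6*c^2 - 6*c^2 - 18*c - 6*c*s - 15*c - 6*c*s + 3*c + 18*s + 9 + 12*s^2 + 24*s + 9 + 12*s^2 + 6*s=-12*c^2 + c*(-12*s - 30) + 24*s^2 + 48*s + 18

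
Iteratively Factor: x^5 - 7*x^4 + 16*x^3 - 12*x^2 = (x - 3)*(x^4 - 4*x^3 + 4*x^2) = (x - 3)*(x - 2)*(x^3 - 2*x^2) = x*(x - 3)*(x - 2)*(x^2 - 2*x) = x*(x - 3)*(x - 2)^2*(x)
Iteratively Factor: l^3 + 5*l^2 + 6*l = (l + 3)*(l^2 + 2*l) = l*(l + 3)*(l + 2)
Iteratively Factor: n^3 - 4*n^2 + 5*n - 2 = (n - 2)*(n^2 - 2*n + 1) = (n - 2)*(n - 1)*(n - 1)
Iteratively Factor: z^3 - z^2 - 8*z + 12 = (z - 2)*(z^2 + z - 6) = (z - 2)*(z + 3)*(z - 2)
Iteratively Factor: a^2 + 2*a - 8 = (a + 4)*(a - 2)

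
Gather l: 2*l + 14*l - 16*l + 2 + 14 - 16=0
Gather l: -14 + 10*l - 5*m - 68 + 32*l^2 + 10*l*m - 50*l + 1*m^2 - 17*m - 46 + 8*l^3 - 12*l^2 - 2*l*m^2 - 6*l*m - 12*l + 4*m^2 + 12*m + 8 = 8*l^3 + 20*l^2 + l*(-2*m^2 + 4*m - 52) + 5*m^2 - 10*m - 120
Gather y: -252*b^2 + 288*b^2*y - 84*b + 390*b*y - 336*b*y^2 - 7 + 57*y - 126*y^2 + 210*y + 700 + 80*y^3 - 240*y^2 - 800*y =-252*b^2 - 84*b + 80*y^3 + y^2*(-336*b - 366) + y*(288*b^2 + 390*b - 533) + 693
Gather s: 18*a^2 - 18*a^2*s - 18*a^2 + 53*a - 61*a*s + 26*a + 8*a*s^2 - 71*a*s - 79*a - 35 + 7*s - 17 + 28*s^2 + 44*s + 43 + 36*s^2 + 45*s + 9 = s^2*(8*a + 64) + s*(-18*a^2 - 132*a + 96)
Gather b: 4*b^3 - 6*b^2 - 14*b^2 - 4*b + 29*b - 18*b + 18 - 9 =4*b^3 - 20*b^2 + 7*b + 9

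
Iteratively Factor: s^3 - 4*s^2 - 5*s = (s + 1)*(s^2 - 5*s) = (s - 5)*(s + 1)*(s)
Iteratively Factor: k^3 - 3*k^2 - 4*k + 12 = (k - 3)*(k^2 - 4) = (k - 3)*(k - 2)*(k + 2)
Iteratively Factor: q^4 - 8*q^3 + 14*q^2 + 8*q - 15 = (q - 1)*(q^3 - 7*q^2 + 7*q + 15) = (q - 1)*(q + 1)*(q^2 - 8*q + 15) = (q - 3)*(q - 1)*(q + 1)*(q - 5)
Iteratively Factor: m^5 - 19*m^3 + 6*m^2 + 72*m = (m + 4)*(m^4 - 4*m^3 - 3*m^2 + 18*m) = m*(m + 4)*(m^3 - 4*m^2 - 3*m + 18) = m*(m - 3)*(m + 4)*(m^2 - m - 6) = m*(m - 3)^2*(m + 4)*(m + 2)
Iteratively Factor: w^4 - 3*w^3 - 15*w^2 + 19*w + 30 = (w + 3)*(w^3 - 6*w^2 + 3*w + 10) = (w + 1)*(w + 3)*(w^2 - 7*w + 10) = (w - 2)*(w + 1)*(w + 3)*(w - 5)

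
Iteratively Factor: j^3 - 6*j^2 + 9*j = (j - 3)*(j^2 - 3*j) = j*(j - 3)*(j - 3)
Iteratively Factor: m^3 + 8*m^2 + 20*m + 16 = (m + 2)*(m^2 + 6*m + 8) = (m + 2)*(m + 4)*(m + 2)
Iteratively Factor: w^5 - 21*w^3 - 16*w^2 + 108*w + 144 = (w + 3)*(w^4 - 3*w^3 - 12*w^2 + 20*w + 48) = (w - 3)*(w + 3)*(w^3 - 12*w - 16) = (w - 3)*(w + 2)*(w + 3)*(w^2 - 2*w - 8) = (w - 3)*(w + 2)^2*(w + 3)*(w - 4)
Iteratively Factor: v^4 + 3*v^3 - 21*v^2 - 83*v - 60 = (v + 4)*(v^3 - v^2 - 17*v - 15) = (v + 3)*(v + 4)*(v^2 - 4*v - 5) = (v + 1)*(v + 3)*(v + 4)*(v - 5)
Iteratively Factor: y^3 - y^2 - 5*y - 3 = (y + 1)*(y^2 - 2*y - 3) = (y - 3)*(y + 1)*(y + 1)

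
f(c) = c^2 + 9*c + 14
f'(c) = 2*c + 9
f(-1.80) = 1.04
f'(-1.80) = 5.40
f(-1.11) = 5.24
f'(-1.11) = 6.78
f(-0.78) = 7.59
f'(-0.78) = 7.44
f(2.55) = 43.45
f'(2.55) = 14.10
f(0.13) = 15.19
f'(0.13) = 9.26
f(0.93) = 23.23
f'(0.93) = 10.86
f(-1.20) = 4.64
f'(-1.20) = 6.60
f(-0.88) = 6.85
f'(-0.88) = 7.24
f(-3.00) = -4.00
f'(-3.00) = 3.00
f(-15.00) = 104.00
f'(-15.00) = -21.00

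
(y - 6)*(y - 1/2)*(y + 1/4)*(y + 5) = y^4 - 5*y^3/4 - 239*y^2/8 + 61*y/8 + 15/4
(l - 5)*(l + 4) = l^2 - l - 20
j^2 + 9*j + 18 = (j + 3)*(j + 6)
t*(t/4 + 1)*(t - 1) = t^3/4 + 3*t^2/4 - t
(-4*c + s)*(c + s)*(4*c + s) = -16*c^3 - 16*c^2*s + c*s^2 + s^3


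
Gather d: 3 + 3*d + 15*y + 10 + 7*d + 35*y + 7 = 10*d + 50*y + 20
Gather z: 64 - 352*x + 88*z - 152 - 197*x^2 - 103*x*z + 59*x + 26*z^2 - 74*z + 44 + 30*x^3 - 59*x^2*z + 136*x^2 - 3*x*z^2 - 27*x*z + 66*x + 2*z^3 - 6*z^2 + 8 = 30*x^3 - 61*x^2 - 227*x + 2*z^3 + z^2*(20 - 3*x) + z*(-59*x^2 - 130*x + 14) - 36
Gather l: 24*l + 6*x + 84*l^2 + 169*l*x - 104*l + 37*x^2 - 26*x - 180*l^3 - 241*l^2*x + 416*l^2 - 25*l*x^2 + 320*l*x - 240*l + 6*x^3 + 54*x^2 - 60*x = -180*l^3 + l^2*(500 - 241*x) + l*(-25*x^2 + 489*x - 320) + 6*x^3 + 91*x^2 - 80*x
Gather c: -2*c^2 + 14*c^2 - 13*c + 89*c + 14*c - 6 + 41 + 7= 12*c^2 + 90*c + 42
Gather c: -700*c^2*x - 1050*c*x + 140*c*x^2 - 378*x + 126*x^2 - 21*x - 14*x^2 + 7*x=-700*c^2*x + c*(140*x^2 - 1050*x) + 112*x^2 - 392*x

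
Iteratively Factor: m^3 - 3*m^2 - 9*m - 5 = (m + 1)*(m^2 - 4*m - 5) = (m - 5)*(m + 1)*(m + 1)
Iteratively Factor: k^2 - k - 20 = (k + 4)*(k - 5)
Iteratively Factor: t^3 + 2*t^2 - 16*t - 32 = (t - 4)*(t^2 + 6*t + 8) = (t - 4)*(t + 2)*(t + 4)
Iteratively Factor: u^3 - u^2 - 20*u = (u)*(u^2 - u - 20) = u*(u - 5)*(u + 4)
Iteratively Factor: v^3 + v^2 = (v)*(v^2 + v) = v*(v + 1)*(v)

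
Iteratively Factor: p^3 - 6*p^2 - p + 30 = (p - 3)*(p^2 - 3*p - 10) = (p - 3)*(p + 2)*(p - 5)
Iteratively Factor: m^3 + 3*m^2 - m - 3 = (m + 3)*(m^2 - 1) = (m + 1)*(m + 3)*(m - 1)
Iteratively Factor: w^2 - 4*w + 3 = (w - 3)*(w - 1)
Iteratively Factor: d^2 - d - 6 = (d + 2)*(d - 3)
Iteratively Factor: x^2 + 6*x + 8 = (x + 2)*(x + 4)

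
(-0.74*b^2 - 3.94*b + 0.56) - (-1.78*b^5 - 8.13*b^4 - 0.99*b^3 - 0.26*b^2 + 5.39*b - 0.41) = 1.78*b^5 + 8.13*b^4 + 0.99*b^3 - 0.48*b^2 - 9.33*b + 0.97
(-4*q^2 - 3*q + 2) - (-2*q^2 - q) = -2*q^2 - 2*q + 2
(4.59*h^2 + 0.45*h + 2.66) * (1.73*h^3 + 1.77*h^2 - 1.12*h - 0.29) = 7.9407*h^5 + 8.9028*h^4 + 0.257499999999999*h^3 + 2.8731*h^2 - 3.1097*h - 0.7714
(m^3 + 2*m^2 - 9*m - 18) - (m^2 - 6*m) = m^3 + m^2 - 3*m - 18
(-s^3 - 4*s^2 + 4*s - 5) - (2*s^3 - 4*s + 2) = -3*s^3 - 4*s^2 + 8*s - 7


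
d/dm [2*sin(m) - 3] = 2*cos(m)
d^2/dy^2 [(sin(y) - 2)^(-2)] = 2*(-2*sin(y) + cos(2*y) + 2)/(sin(y) - 2)^4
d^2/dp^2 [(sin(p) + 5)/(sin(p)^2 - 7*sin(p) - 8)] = (-sin(p)^4 - 26*sin(p)^3 + 85*sin(p)^2 - 404*sin(p) + 458)/((sin(p) - 8)^3*(sin(p) + 1)^2)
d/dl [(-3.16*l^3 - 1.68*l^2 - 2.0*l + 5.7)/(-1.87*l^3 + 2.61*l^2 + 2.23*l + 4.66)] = (-11.3892*l^4 - 21.5736*l^3 - 10.7262*l^2 - 45.4116*l - 22.031)/(3.4969*l^6 - 9.7614*l^5 - 1.5281*l^4 - 5.7878*l^3 + 29.2981*l^2 + 20.7836*l + 21.7156)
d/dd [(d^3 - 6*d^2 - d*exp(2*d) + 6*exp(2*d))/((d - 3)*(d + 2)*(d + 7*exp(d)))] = ((d - 3)*(d + 2)*(d + 7*exp(d))*(3*d^2 - 2*d*exp(2*d) - 12*d + 11*exp(2*d)) - (d - 3)*(d + 2)*(7*exp(d) + 1)*(d^3 - 6*d^2 - d*exp(2*d) + 6*exp(2*d)) + (d - 3)*(d + 7*exp(d))*(-d^3 + 6*d^2 + d*exp(2*d) - 6*exp(2*d)) + (d + 2)*(d + 7*exp(d))*(-d^3 + 6*d^2 + d*exp(2*d) - 6*exp(2*d)))/((d - 3)^2*(d + 2)^2*(d + 7*exp(d))^2)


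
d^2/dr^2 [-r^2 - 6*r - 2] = -2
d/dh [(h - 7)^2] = 2*h - 14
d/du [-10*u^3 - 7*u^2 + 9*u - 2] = -30*u^2 - 14*u + 9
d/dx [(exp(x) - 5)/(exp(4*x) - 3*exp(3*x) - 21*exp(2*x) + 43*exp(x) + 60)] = (-3*exp(2*x) - 4*exp(x) + 11)*exp(x)/(exp(6*x) + 4*exp(5*x) - 18*exp(4*x) - 68*exp(3*x) + 73*exp(2*x) + 264*exp(x) + 144)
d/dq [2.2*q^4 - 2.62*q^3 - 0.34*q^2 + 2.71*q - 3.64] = 8.8*q^3 - 7.86*q^2 - 0.68*q + 2.71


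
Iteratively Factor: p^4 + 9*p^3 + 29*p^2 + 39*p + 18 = (p + 3)*(p^3 + 6*p^2 + 11*p + 6) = (p + 3)^2*(p^2 + 3*p + 2) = (p + 2)*(p + 3)^2*(p + 1)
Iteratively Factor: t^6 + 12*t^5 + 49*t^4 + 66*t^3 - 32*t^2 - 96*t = (t + 2)*(t^5 + 10*t^4 + 29*t^3 + 8*t^2 - 48*t) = t*(t + 2)*(t^4 + 10*t^3 + 29*t^2 + 8*t - 48) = t*(t + 2)*(t + 4)*(t^3 + 6*t^2 + 5*t - 12) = t*(t + 2)*(t + 3)*(t + 4)*(t^2 + 3*t - 4) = t*(t - 1)*(t + 2)*(t + 3)*(t + 4)*(t + 4)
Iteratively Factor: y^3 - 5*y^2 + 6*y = (y - 2)*(y^2 - 3*y) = y*(y - 2)*(y - 3)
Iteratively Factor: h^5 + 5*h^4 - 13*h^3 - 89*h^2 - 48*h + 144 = (h - 1)*(h^4 + 6*h^3 - 7*h^2 - 96*h - 144) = (h - 1)*(h + 3)*(h^3 + 3*h^2 - 16*h - 48) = (h - 1)*(h + 3)*(h + 4)*(h^2 - h - 12) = (h - 4)*(h - 1)*(h + 3)*(h + 4)*(h + 3)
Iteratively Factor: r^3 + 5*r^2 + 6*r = (r + 3)*(r^2 + 2*r) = (r + 2)*(r + 3)*(r)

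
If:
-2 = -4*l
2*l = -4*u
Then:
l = 1/2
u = -1/4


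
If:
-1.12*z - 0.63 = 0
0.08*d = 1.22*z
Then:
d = -8.58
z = -0.56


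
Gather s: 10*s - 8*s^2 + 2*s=-8*s^2 + 12*s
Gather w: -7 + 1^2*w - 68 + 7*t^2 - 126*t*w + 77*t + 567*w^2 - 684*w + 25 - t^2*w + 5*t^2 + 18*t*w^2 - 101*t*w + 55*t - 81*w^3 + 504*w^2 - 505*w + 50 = 12*t^2 + 132*t - 81*w^3 + w^2*(18*t + 1071) + w*(-t^2 - 227*t - 1188)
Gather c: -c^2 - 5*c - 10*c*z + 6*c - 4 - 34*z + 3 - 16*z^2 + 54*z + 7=-c^2 + c*(1 - 10*z) - 16*z^2 + 20*z + 6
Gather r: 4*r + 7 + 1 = 4*r + 8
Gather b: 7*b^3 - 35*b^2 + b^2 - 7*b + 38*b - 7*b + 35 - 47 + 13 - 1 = 7*b^3 - 34*b^2 + 24*b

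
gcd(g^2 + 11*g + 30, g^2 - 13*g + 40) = 1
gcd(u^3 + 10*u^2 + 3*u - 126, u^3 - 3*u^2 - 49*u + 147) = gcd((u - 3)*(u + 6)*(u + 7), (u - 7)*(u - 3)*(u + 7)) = u^2 + 4*u - 21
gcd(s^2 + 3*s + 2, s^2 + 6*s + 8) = s + 2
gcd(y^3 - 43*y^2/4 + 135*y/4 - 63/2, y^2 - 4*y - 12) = y - 6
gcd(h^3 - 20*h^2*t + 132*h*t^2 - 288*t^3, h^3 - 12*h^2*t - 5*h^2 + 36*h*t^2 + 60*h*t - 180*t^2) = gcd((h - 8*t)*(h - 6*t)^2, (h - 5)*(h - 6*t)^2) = h^2 - 12*h*t + 36*t^2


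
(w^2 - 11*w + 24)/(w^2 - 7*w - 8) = (w - 3)/(w + 1)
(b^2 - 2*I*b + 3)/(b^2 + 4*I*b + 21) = (b + I)/(b + 7*I)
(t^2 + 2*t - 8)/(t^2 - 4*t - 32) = (t - 2)/(t - 8)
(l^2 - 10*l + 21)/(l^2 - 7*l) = (l - 3)/l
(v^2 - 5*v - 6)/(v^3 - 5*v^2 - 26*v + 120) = (v + 1)/(v^2 + v - 20)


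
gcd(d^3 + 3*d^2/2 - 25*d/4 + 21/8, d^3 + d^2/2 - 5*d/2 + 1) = d - 1/2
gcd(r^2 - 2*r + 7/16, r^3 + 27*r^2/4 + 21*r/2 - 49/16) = r - 1/4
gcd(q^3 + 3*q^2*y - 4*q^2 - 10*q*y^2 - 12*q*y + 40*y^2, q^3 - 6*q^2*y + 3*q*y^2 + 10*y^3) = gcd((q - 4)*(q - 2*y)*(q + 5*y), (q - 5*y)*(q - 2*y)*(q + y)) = -q + 2*y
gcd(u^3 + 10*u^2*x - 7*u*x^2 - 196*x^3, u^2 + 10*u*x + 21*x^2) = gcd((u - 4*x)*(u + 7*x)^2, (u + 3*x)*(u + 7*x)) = u + 7*x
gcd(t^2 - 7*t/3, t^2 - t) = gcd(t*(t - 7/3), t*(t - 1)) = t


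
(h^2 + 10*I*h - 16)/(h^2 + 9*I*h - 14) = (h + 8*I)/(h + 7*I)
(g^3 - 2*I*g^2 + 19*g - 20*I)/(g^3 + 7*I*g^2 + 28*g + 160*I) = (g - I)/(g + 8*I)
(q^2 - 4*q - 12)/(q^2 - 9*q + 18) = (q + 2)/(q - 3)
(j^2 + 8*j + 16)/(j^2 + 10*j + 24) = (j + 4)/(j + 6)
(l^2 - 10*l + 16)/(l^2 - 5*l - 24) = (l - 2)/(l + 3)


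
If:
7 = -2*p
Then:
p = -7/2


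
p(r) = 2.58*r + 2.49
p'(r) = 2.58000000000000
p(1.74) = 6.98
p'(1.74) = 2.58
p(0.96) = 4.97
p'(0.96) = 2.58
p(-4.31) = -8.63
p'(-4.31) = 2.58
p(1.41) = 6.13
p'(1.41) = 2.58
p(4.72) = 14.67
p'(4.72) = 2.58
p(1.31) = 5.87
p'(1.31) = 2.58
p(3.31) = 11.03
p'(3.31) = 2.58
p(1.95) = 7.52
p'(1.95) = 2.58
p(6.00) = 17.97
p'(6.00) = 2.58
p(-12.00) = -28.47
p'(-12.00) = 2.58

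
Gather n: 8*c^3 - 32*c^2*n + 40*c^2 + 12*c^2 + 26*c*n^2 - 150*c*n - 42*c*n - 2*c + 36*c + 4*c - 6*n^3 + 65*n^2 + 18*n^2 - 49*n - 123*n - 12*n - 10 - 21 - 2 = 8*c^3 + 52*c^2 + 38*c - 6*n^3 + n^2*(26*c + 83) + n*(-32*c^2 - 192*c - 184) - 33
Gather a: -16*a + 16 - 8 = 8 - 16*a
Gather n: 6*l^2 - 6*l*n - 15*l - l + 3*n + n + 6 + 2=6*l^2 - 16*l + n*(4 - 6*l) + 8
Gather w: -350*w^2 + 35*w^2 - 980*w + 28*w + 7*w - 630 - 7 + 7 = -315*w^2 - 945*w - 630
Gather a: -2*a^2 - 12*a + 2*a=-2*a^2 - 10*a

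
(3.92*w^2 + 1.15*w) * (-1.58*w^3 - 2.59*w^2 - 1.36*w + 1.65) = -6.1936*w^5 - 11.9698*w^4 - 8.3097*w^3 + 4.904*w^2 + 1.8975*w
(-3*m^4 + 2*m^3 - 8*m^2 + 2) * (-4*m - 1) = 12*m^5 - 5*m^4 + 30*m^3 + 8*m^2 - 8*m - 2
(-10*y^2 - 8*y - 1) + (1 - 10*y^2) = -20*y^2 - 8*y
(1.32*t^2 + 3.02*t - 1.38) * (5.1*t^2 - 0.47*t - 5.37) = 6.732*t^4 + 14.7816*t^3 - 15.5458*t^2 - 15.5688*t + 7.4106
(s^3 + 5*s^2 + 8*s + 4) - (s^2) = s^3 + 4*s^2 + 8*s + 4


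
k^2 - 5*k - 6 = (k - 6)*(k + 1)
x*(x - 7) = x^2 - 7*x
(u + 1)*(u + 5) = u^2 + 6*u + 5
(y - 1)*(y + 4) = y^2 + 3*y - 4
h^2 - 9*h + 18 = (h - 6)*(h - 3)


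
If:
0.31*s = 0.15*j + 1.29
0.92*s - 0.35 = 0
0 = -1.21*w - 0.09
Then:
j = -7.81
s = 0.38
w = -0.07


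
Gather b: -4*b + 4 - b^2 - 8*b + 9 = -b^2 - 12*b + 13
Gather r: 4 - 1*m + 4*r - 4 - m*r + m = r*(4 - m)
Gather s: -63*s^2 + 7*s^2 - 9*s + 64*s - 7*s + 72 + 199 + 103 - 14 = -56*s^2 + 48*s + 360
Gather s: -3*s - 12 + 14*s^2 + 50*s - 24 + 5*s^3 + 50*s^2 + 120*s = 5*s^3 + 64*s^2 + 167*s - 36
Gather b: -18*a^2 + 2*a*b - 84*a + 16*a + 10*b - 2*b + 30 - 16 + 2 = -18*a^2 - 68*a + b*(2*a + 8) + 16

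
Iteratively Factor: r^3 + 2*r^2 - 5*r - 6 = (r + 1)*(r^2 + r - 6) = (r - 2)*(r + 1)*(r + 3)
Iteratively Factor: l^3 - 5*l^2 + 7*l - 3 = (l - 1)*(l^2 - 4*l + 3) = (l - 3)*(l - 1)*(l - 1)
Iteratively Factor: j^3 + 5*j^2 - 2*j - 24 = (j - 2)*(j^2 + 7*j + 12) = (j - 2)*(j + 4)*(j + 3)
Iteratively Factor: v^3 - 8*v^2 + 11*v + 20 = (v - 4)*(v^2 - 4*v - 5) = (v - 5)*(v - 4)*(v + 1)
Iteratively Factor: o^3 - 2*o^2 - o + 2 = (o + 1)*(o^2 - 3*o + 2) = (o - 2)*(o + 1)*(o - 1)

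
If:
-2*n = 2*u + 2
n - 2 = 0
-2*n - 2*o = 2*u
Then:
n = 2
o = 1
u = -3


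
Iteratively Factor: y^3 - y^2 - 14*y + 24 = (y + 4)*(y^2 - 5*y + 6) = (y - 2)*(y + 4)*(y - 3)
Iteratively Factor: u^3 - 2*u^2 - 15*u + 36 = (u - 3)*(u^2 + u - 12) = (u - 3)^2*(u + 4)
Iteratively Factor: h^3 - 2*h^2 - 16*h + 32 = (h - 2)*(h^2 - 16) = (h - 4)*(h - 2)*(h + 4)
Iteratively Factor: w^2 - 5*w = (w - 5)*(w)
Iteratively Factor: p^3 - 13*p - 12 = (p - 4)*(p^2 + 4*p + 3) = (p - 4)*(p + 3)*(p + 1)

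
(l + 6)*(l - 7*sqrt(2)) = l^2 - 7*sqrt(2)*l + 6*l - 42*sqrt(2)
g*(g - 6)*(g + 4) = g^3 - 2*g^2 - 24*g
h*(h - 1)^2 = h^3 - 2*h^2 + h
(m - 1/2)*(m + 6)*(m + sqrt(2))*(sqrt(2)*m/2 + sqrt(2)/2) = sqrt(2)*m^4/2 + m^3 + 13*sqrt(2)*m^3/4 + 5*sqrt(2)*m^2/4 + 13*m^2/2 - 3*sqrt(2)*m/2 + 5*m/2 - 3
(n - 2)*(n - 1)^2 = n^3 - 4*n^2 + 5*n - 2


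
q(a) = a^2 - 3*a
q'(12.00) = 21.00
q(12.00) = 108.00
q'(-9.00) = -21.00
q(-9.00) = 108.00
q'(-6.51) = -16.02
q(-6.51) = 61.91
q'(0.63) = -1.74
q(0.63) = -1.49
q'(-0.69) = -4.38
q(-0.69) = 2.55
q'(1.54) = 0.08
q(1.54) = -2.25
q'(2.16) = 1.32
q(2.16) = -1.81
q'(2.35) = 1.70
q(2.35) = -1.53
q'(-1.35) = -5.70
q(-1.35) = 5.87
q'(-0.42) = -3.84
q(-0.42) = 1.44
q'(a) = 2*a - 3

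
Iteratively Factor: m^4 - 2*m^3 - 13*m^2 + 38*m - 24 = (m + 4)*(m^3 - 6*m^2 + 11*m - 6) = (m - 2)*(m + 4)*(m^2 - 4*m + 3) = (m - 3)*(m - 2)*(m + 4)*(m - 1)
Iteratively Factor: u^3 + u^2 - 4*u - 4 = (u + 2)*(u^2 - u - 2) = (u + 1)*(u + 2)*(u - 2)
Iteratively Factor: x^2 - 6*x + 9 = (x - 3)*(x - 3)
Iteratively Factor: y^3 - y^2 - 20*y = (y - 5)*(y^2 + 4*y) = y*(y - 5)*(y + 4)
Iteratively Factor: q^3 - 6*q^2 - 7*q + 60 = (q - 5)*(q^2 - q - 12) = (q - 5)*(q + 3)*(q - 4)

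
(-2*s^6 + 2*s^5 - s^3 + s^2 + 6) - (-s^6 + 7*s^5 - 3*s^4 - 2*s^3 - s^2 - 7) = -s^6 - 5*s^5 + 3*s^4 + s^3 + 2*s^2 + 13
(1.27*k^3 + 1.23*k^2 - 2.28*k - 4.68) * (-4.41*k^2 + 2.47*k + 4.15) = -5.6007*k^5 - 2.2874*k^4 + 18.3634*k^3 + 20.1117*k^2 - 21.0216*k - 19.422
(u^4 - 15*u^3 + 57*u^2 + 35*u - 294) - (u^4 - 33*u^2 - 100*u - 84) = -15*u^3 + 90*u^2 + 135*u - 210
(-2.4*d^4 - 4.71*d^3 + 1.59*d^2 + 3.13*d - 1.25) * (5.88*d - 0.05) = -14.112*d^5 - 27.5748*d^4 + 9.5847*d^3 + 18.3249*d^2 - 7.5065*d + 0.0625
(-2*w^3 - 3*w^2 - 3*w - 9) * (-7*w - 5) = 14*w^4 + 31*w^3 + 36*w^2 + 78*w + 45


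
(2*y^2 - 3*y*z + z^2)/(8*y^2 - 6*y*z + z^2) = (y - z)/(4*y - z)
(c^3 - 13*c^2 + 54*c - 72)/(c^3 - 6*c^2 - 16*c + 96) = (c - 3)/(c + 4)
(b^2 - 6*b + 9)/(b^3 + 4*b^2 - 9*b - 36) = (b - 3)/(b^2 + 7*b + 12)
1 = 1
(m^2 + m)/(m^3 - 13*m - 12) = m/(m^2 - m - 12)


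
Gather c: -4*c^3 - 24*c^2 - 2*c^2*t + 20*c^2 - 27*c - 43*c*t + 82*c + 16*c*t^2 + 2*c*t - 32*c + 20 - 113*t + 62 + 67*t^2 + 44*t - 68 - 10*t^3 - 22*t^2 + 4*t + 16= -4*c^3 + c^2*(-2*t - 4) + c*(16*t^2 - 41*t + 23) - 10*t^3 + 45*t^2 - 65*t + 30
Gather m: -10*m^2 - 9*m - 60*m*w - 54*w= -10*m^2 + m*(-60*w - 9) - 54*w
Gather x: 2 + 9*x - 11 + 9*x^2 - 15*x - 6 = 9*x^2 - 6*x - 15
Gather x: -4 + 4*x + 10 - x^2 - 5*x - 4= -x^2 - x + 2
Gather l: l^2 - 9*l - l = l^2 - 10*l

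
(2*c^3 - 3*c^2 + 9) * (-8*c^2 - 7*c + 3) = -16*c^5 + 10*c^4 + 27*c^3 - 81*c^2 - 63*c + 27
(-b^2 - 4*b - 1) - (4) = -b^2 - 4*b - 5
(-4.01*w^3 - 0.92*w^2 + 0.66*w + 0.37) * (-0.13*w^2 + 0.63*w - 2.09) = 0.5213*w^5 - 2.4067*w^4 + 7.7155*w^3 + 2.2905*w^2 - 1.1463*w - 0.7733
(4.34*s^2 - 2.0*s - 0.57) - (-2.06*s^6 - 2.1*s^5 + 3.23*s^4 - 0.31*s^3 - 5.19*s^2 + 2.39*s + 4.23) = 2.06*s^6 + 2.1*s^5 - 3.23*s^4 + 0.31*s^3 + 9.53*s^2 - 4.39*s - 4.8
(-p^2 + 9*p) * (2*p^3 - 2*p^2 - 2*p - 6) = -2*p^5 + 20*p^4 - 16*p^3 - 12*p^2 - 54*p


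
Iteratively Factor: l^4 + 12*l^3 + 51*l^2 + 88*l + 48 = (l + 3)*(l^3 + 9*l^2 + 24*l + 16) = (l + 3)*(l + 4)*(l^2 + 5*l + 4) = (l + 1)*(l + 3)*(l + 4)*(l + 4)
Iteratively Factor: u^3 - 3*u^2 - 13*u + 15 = (u - 1)*(u^2 - 2*u - 15) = (u - 5)*(u - 1)*(u + 3)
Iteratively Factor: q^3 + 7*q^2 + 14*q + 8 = (q + 4)*(q^2 + 3*q + 2) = (q + 2)*(q + 4)*(q + 1)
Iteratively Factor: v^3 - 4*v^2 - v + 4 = (v + 1)*(v^2 - 5*v + 4) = (v - 4)*(v + 1)*(v - 1)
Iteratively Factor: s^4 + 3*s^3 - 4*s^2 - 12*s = (s - 2)*(s^3 + 5*s^2 + 6*s) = s*(s - 2)*(s^2 + 5*s + 6) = s*(s - 2)*(s + 3)*(s + 2)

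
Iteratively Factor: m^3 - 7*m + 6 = (m - 1)*(m^2 + m - 6) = (m - 1)*(m + 3)*(m - 2)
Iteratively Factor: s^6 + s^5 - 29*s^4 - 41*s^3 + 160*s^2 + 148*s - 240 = (s + 4)*(s^5 - 3*s^4 - 17*s^3 + 27*s^2 + 52*s - 60) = (s - 2)*(s + 4)*(s^4 - s^3 - 19*s^2 - 11*s + 30) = (s - 5)*(s - 2)*(s + 4)*(s^3 + 4*s^2 + s - 6) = (s - 5)*(s - 2)*(s + 2)*(s + 4)*(s^2 + 2*s - 3) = (s - 5)*(s - 2)*(s + 2)*(s + 3)*(s + 4)*(s - 1)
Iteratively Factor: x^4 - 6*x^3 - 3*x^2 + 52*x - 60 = (x - 5)*(x^3 - x^2 - 8*x + 12) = (x - 5)*(x - 2)*(x^2 + x - 6) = (x - 5)*(x - 2)*(x + 3)*(x - 2)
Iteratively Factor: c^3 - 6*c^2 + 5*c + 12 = (c - 4)*(c^2 - 2*c - 3) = (c - 4)*(c + 1)*(c - 3)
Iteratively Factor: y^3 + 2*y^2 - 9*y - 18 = (y - 3)*(y^2 + 5*y + 6) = (y - 3)*(y + 2)*(y + 3)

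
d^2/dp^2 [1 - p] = 0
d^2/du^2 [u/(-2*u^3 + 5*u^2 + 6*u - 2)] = 2*(-4*u*(-3*u^2 + 5*u + 3)^2 + (6*u^2 + u*(6*u - 5) - 10*u - 6)*(2*u^3 - 5*u^2 - 6*u + 2))/(2*u^3 - 5*u^2 - 6*u + 2)^3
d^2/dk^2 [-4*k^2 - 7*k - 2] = -8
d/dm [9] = 0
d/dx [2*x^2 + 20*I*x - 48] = 4*x + 20*I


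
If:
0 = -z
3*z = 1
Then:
No Solution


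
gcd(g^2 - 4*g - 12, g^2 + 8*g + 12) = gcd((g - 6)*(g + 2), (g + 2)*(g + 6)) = g + 2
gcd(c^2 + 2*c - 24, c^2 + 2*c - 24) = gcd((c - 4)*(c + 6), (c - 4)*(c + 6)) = c^2 + 2*c - 24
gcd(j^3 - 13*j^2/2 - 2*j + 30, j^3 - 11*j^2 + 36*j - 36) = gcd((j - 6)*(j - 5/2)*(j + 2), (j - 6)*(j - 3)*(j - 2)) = j - 6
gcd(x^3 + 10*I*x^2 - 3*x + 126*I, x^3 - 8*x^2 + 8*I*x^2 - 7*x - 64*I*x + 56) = x + 7*I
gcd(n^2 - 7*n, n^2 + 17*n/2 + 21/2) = 1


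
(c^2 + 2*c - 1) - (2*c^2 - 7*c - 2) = -c^2 + 9*c + 1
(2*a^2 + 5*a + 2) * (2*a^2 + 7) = 4*a^4 + 10*a^3 + 18*a^2 + 35*a + 14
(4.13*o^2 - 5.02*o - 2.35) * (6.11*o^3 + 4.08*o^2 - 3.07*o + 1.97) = 25.2343*o^5 - 13.8218*o^4 - 47.5192*o^3 + 13.9595*o^2 - 2.6749*o - 4.6295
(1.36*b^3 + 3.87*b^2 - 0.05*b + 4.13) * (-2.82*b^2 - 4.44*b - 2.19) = -3.8352*b^5 - 16.9518*b^4 - 20.0202*b^3 - 19.8999*b^2 - 18.2277*b - 9.0447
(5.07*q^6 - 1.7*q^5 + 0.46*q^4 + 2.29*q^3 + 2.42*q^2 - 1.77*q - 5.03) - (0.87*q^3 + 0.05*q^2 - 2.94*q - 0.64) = 5.07*q^6 - 1.7*q^5 + 0.46*q^4 + 1.42*q^3 + 2.37*q^2 + 1.17*q - 4.39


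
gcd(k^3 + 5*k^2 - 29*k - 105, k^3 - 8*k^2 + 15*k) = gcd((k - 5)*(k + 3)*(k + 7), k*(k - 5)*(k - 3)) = k - 5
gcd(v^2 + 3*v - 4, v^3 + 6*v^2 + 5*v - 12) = v^2 + 3*v - 4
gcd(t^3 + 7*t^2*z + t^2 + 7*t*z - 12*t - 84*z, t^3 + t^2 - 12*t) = t^2 + t - 12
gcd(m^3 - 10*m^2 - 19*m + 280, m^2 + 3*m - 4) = 1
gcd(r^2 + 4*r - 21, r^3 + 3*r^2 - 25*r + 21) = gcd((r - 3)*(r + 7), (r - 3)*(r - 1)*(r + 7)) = r^2 + 4*r - 21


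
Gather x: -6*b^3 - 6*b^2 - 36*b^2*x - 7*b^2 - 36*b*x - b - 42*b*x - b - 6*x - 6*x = -6*b^3 - 13*b^2 - 2*b + x*(-36*b^2 - 78*b - 12)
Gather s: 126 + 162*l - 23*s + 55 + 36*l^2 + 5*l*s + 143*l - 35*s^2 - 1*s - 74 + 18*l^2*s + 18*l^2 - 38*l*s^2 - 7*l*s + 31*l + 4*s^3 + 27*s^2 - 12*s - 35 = 54*l^2 + 336*l + 4*s^3 + s^2*(-38*l - 8) + s*(18*l^2 - 2*l - 36) + 72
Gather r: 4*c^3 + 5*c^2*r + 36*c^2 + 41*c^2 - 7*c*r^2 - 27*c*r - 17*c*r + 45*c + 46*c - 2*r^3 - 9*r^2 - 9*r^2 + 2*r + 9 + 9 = 4*c^3 + 77*c^2 + 91*c - 2*r^3 + r^2*(-7*c - 18) + r*(5*c^2 - 44*c + 2) + 18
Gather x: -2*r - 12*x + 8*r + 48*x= 6*r + 36*x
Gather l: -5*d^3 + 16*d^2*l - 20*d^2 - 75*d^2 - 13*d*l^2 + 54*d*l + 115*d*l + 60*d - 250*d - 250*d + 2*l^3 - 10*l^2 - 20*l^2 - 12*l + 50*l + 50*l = -5*d^3 - 95*d^2 - 440*d + 2*l^3 + l^2*(-13*d - 30) + l*(16*d^2 + 169*d + 88)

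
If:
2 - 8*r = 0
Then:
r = 1/4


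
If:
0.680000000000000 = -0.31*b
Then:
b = -2.19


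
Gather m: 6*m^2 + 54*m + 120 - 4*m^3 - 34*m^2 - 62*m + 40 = -4*m^3 - 28*m^2 - 8*m + 160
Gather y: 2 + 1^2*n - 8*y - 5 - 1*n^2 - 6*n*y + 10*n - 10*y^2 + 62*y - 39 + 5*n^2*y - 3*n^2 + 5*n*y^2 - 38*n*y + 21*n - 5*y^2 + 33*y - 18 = -4*n^2 + 32*n + y^2*(5*n - 15) + y*(5*n^2 - 44*n + 87) - 60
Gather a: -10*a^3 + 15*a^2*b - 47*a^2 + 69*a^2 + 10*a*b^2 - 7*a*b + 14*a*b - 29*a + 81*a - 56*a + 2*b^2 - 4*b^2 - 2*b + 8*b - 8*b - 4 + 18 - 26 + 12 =-10*a^3 + a^2*(15*b + 22) + a*(10*b^2 + 7*b - 4) - 2*b^2 - 2*b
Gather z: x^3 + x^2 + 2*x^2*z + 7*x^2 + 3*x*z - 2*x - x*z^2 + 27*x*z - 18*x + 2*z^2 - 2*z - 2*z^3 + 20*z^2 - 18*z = x^3 + 8*x^2 - 20*x - 2*z^3 + z^2*(22 - x) + z*(2*x^2 + 30*x - 20)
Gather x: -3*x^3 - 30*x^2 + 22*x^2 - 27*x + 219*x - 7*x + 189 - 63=-3*x^3 - 8*x^2 + 185*x + 126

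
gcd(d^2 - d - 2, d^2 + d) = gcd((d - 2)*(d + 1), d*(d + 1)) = d + 1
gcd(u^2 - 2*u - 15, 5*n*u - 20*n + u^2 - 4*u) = 1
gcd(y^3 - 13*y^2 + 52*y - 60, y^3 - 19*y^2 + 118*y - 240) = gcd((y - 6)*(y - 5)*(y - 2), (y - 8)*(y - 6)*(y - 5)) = y^2 - 11*y + 30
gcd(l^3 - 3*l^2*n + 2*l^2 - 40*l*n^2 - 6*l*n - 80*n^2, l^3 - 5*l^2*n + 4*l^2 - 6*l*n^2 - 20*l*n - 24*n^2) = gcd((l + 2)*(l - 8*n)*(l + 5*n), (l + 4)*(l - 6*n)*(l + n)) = 1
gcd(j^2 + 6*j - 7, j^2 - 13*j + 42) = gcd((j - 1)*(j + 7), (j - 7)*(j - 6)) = 1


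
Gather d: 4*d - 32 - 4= 4*d - 36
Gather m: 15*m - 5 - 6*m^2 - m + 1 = -6*m^2 + 14*m - 4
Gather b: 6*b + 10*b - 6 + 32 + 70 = 16*b + 96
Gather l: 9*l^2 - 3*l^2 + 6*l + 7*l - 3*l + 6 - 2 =6*l^2 + 10*l + 4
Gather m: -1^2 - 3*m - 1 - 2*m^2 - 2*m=-2*m^2 - 5*m - 2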